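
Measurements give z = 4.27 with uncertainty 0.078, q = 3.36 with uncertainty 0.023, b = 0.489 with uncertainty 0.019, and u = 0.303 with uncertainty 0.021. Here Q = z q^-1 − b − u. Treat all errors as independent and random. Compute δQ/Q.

0.0786

Let p = z·q^-1 = 1.27. δp/p = √((1·δz/z)² + (-1·δq/q)²) = √(0.000334 + 4.69e-05) = 0.0195, so δp = 0.0248.
Q = p − b − u: δQ = √(δp² + δb² + δu²) = √(0.000615 + 0.000361 + 0.000441) = 0.0376
Q = 0.479, so δQ/Q = 0.0376/0.479 = 0.0786.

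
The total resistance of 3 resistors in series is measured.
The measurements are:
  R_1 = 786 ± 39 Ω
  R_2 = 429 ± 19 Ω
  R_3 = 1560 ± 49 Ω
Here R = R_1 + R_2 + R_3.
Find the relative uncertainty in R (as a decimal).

0.0236

Each term contributes (cᵢ δxᵢ)² to (δR)²:
  (δR_1)² = 1520;  (δR_2)² = 361;  (δR_3)² = 2400
δR = √(4280) = 65.4 Ω
R = 2780 Ω, so δR/R = 65.4/2780 = 0.0236.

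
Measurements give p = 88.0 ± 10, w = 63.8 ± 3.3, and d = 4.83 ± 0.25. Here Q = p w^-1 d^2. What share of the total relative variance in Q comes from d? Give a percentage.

40.7%

(δQ/Q)² = (1·δp/p)² + (-1·δw/w)² + (2·δd/d)²
  p term: (1×0.114)² = 0.0129
  w term: (-1×0.0517)² = 0.00268
  d term: (2×0.0518)² = 0.0107
Total = 0.0263. Share from d = 0.0107/0.0263 = 0.407.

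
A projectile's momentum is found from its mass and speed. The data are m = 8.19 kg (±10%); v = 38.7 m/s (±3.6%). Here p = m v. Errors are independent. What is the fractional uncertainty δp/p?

Each factor contributes (exponent × relative error)² to (δp/p)²:
  (1·δm/m)² = (1×0.100)² = 0.0100;  (1·δv/v)² = (1×0.0360)² = 0.00130
δp/p = √(0.0113) = 0.106

0.106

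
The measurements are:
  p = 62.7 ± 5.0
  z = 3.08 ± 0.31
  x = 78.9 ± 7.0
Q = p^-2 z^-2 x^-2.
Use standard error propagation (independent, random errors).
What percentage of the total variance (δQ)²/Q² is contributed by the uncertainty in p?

26.1%

(δQ/Q)² = (-2·δp/p)² + (-2·δz/z)² + (-2·δx/x)²
  p term: (-2×0.0797)² = 0.0254
  z term: (-2×0.101)² = 0.0405
  x term: (-2×0.0887)² = 0.0315
Total = 0.0974. Share from p = 0.0254/0.0974 = 0.261.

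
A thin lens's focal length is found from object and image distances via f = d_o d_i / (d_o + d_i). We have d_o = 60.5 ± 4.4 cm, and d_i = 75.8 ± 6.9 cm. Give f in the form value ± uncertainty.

∂f/∂d_o = (d_i/(d_o+d_i))² = 0.309;  ∂f/∂d_i = (d_o/(d_o+d_i))² = 0.197
δf = √((∂f/∂d_o · δd_o)² + (∂f/∂d_i · δd_i)²) = √(1.85 + 1.85) = 1.92 cm
f = 33.6 cm.

33.6 ± 1.92 cm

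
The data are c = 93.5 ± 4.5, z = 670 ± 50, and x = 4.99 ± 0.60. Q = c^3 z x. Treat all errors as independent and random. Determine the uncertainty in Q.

Since Q is a product/quotient, work with relative uncertainties:
  (3·δc/c)² = (3×0.0481)² = 0.0208;  (1·δz/z)² = (1×0.0746)² = 0.00557;  (1·δx/x)² = (1×0.120)² = 0.0145
δQ/Q = √(0.0409) = 0.202
Q = 2.73e+09, so δQ = 0.202 × 2.73e+09 = 5.53e+08.

5.53e+08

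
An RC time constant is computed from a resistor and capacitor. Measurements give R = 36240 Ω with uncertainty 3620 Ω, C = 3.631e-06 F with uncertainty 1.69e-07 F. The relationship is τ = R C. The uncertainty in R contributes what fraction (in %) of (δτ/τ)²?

(δτ/τ)² = (1·δR/R)² + (1·δC/C)²
  R term: (1×0.0999)² = 0.00998
  C term: (1×0.0465)² = 0.00217
Total = 0.0121. Share from R = 0.00998/0.0121 = 0.822.

82.2%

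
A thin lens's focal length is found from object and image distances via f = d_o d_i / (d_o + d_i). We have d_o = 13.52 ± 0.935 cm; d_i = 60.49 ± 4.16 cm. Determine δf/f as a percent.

∂f/∂d_o = (d_i/(d_o+d_i))² = 0.668;  ∂f/∂d_i = (d_o/(d_o+d_i))² = 0.0334
δf = √((∂f/∂d_o · δd_o)² + (∂f/∂d_i · δd_i)²) = √(0.390 + 0.0193) = 0.640 cm
f = 11.05 cm, so δf/f = 0.640/11.05 = 0.0579.

5.79%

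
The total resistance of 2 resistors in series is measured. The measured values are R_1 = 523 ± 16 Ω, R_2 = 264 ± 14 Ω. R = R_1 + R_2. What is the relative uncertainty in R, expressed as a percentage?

R is a linear combination, so absolute uncertainties add in quadrature:
  (δR_1)² = 256;  (δR_2)² = 196
δR = √(452) = 21.3 Ω
R = 787 Ω, so δR/R = 21.3/787 = 0.0270.

2.70%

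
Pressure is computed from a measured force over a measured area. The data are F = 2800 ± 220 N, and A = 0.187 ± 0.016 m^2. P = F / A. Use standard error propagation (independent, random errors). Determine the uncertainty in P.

1740 Pa

Relative error in a monomial: (δP/P)² = Σ (nᵢ · δxᵢ/xᵢ)².
  (1·δF/F)² = (1×0.0786)² = 0.00617;  (-1·δA/A)² = (-1×0.0856)² = 0.00732
δP/P = √(0.0135) = 0.116
P = 15000 Pa, so δP = 0.116 × 15000 = 1740 Pa.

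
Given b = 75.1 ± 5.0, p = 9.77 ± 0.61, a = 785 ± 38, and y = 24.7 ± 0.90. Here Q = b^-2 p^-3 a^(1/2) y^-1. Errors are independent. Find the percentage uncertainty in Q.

Since Q is a product/quotient, work with relative uncertainties:
  (-2·δb/b)² = (-2×0.0666)² = 0.0177;  (-3·δp/p)² = (-3×0.0624)² = 0.0351;  (½·δa/a)² = (0.5×0.0484)² = 0.000586;  (-1·δy/y)² = (-1×0.0364)² = 0.00133
δQ/Q = √(0.0547) = 0.234

23.4%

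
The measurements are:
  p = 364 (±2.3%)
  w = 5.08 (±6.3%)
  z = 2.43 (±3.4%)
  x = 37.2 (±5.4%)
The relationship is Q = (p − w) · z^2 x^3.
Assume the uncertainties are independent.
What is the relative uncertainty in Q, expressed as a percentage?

Let u = p − w = 359. δu = √(δp² + δw²) = √(70.1 + 0.102) = 8.38, so δu/u = 0.0233.
Q is then a monomial in u, z, x:
δQ/Q = √((δu/u)² + (2·δz/z)² + (3·δx/x)²) = √(0.000545 + 0.00462 + 0.0262) = 0.177

17.7%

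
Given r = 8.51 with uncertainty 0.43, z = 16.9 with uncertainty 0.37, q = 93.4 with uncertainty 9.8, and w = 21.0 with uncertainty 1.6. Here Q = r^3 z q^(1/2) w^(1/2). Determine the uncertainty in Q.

Q is a product of powers, so relative uncertainties combine in quadrature:
  (3·δr/r)² = (3×0.0505)² = 0.0230;  (1·δz/z)² = (1×0.0219)² = 0.000479;  (½·δq/q)² = (0.5×0.105)² = 0.00275;  (½·δw/w)² = (0.5×0.0762)² = 0.00145
δQ/Q = √(0.0277) = 0.166
Q = 4.61e+05, so δQ = 0.166 × 4.61e+05 = 76700.

76700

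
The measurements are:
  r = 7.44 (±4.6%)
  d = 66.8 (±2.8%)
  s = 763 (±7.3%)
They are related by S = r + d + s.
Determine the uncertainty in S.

S is a linear combination, so absolute uncertainties add in quadrature:
  (δr)² = 0.117;  (δd)² = 3.50;  (δs)² = 3100
δS = √(3110) = 55.7

55.7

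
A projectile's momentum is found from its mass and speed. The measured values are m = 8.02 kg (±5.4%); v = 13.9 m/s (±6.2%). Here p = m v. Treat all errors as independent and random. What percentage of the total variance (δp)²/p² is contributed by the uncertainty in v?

(δp/p)² = (1·δm/m)² + (1·δv/v)²
  m term: (1×0.0540)² = 0.00292
  v term: (1×0.0620)² = 0.00384
Total = 0.00676. Share from v = 0.00384/0.00676 = 0.569.

56.9%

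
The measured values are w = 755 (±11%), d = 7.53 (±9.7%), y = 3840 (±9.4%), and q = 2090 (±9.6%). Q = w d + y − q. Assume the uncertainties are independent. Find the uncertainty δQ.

Let p = w·d = 5690. δp/p = √((1·δw/w)² + (1·δd/d)²) = √(0.0121 + 0.00941) = 0.147, so δp = 834.
Q = p + y − q: δQ = √(δp² + δy² + δq²) = √(6.95e+05 + 1.3e+05 + 40300) = 930

930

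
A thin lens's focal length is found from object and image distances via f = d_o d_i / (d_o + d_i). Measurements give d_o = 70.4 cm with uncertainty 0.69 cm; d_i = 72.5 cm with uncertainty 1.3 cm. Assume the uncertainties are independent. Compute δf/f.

∂f/∂d_o = (d_i/(d_o+d_i))² = 0.257;  ∂f/∂d_i = (d_o/(d_o+d_i))² = 0.243
δf = √((∂f/∂d_o · δd_o)² + (∂f/∂d_i · δd_i)²) = √(0.0315 + 0.0996) = 0.362 cm
f = 35.7 cm, so δf/f = 0.362/35.7 = 0.0101.

0.0101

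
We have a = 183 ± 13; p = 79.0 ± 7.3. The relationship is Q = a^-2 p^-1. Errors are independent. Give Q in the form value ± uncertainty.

(3.78 ± 0.641) × 10^-7

Products/powers → add relative errors in quadrature, weighted by exponent:
  (-2·δa/a)² = (-2×0.0710)² = 0.0202;  (-1·δp/p)² = (-1×0.0924)² = 0.00854
δQ/Q = √(0.0287) = 0.169
Q = 3.78e-07, so δQ = 0.169 × 3.78e-07 = 6.41e-08.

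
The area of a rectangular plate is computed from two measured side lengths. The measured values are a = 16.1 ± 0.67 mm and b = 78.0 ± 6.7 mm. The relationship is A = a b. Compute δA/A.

0.0954

For a monomial A ∝ a, b, fractional errors add in quadrature:
  (1·δa/a)² = (1×0.0416)² = 0.00173;  (1·δb/b)² = (1×0.0859)² = 0.00738
δA/A = √(0.00911) = 0.0954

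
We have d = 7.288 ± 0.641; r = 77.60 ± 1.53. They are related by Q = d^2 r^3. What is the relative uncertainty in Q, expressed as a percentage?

18.6%

Since Q is a product/quotient, work with relative uncertainties:
  (2·δd/d)² = (2×0.0880)² = 0.0309;  (3·δr/r)² = (3×0.0197)² = 0.00350
δQ/Q = √(0.0344) = 0.186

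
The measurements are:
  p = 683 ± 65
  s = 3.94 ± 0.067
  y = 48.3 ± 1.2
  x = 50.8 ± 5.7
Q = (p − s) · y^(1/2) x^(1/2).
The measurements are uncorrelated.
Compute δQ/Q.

0.112

Let u = p − s = 679. δu = √(δp² + δs²) = √(4220 + 0.00449) = 65.0, so δu/u = 0.0957.
Q is then a monomial in u, y, x:
δQ/Q = √((δu/u)² + (½·δy/y)² + (½·δx/x)²) = √(0.00916 + 0.000154 + 0.00315) = 0.112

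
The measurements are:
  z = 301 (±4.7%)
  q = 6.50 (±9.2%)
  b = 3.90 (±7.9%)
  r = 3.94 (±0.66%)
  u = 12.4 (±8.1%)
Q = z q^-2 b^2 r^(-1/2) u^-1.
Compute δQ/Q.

Products/powers → add relative errors in quadrature, weighted by exponent:
  (1·δz/z)² = (1×0.0470)² = 0.00221;  (-2·δq/q)² = (-2×0.0920)² = 0.0339;  (2·δb/b)² = (2×0.0790)² = 0.0250;  (−½·δr/r)² = (-0.5×0.00660)² = 1.09e-05;  (-1·δu/u)² = (-1×0.0810)² = 0.00656
δQ/Q = √(0.0676) = 0.260

0.260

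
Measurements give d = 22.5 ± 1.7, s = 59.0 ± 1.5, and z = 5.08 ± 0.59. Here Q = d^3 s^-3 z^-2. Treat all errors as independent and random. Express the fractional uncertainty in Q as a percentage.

Since Q is a product/quotient, work with relative uncertainties:
  (3·δd/d)² = (3×0.0756)² = 0.0514;  (-3·δs/s)² = (-3×0.0254)² = 0.00582;  (-2·δz/z)² = (-2×0.116)² = 0.0540
δQ/Q = √(0.111) = 0.333

33.3%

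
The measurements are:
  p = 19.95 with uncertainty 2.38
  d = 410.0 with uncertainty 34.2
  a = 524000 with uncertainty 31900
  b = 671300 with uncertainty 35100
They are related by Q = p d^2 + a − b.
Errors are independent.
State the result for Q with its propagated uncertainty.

(3.206 ± 0.689) × 10^6

Let w = p·d^2 = 3.354e+06. δw/w = √((1·δp/p)² + (2·δd/d)²) = √(0.0142 + 0.0278) = 0.205, so δw = 6.88e+05.
Q = w + a − b: δQ = √(δw² + δa² + δb²) = √(4.73e+11 + 1.02e+09 + 1.23e+09) = 6.89e+05
Q = 3.206e+06.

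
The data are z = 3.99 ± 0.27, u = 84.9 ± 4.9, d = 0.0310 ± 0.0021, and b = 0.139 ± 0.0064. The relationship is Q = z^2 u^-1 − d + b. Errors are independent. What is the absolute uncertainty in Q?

Let p = z^2·u^-1 = 0.188. δp/p = √((2·δz/z)² + (-1·δu/u)²) = √(0.0183 + 0.00333) = 0.147, so δp = 0.0276.
Q = p − d + b: δQ = √(δp² + δd² + δb²) = √(0.000761 + 4.41e-06 + 4.1e-05) = 0.0284

0.0284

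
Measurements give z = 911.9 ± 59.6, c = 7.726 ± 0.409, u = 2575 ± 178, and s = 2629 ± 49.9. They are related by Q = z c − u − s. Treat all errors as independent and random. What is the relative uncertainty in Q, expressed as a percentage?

Let p = z·c = 7045. δp/p = √((1·δz/z)² + (1·δc/c)²) = √(0.00427 + 0.00280) = 0.0841, so δp = 593.
Q = p − u − s: δQ = √(δp² + δu² + δs²) = √(3.51e+05 + 31700 + 2490) = 621
Q = 1841, so δQ/Q = 621/1841 = 0.337.

33.7%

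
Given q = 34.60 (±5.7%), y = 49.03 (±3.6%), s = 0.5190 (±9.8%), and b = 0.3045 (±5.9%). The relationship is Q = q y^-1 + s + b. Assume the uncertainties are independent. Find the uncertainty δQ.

0.0719

Let p = q·y^-1 = 0.7057. δp/p = √((1·δq/q)² + (-1·δy/y)²) = √(0.00325 + 0.00130) = 0.0674, so δp = 0.0476.
Q = p + s + b: δQ = √(δp² + δs² + δb²) = √(0.00226 + 0.00259 + 0.000323) = 0.0719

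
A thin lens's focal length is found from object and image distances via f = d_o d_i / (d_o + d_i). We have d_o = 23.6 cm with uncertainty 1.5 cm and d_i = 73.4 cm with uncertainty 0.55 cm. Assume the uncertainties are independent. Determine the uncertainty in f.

∂f/∂d_o = (d_i/(d_o+d_i))² = 0.573;  ∂f/∂d_i = (d_o/(d_o+d_i))² = 0.0592
δf = √((∂f/∂d_o · δd_o)² + (∂f/∂d_i · δd_i)²) = √(0.738 + 0.00106) = 0.860 cm

0.860 cm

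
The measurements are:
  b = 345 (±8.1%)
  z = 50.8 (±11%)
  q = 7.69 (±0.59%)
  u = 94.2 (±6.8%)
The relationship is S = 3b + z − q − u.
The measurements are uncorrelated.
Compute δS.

84.3

S is a linear combination, so absolute uncertainties add in quadrature:
  (3·δb)² = 7030;  (δz)² = 31.2;  (δq)² = 0.00206;  (δu)² = 41.0
δS = √(7100) = 84.3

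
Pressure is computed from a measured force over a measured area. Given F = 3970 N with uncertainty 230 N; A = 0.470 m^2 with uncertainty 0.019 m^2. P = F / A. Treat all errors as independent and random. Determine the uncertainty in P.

597 Pa

For a monomial P ∝ F, A^-1, fractional errors add in quadrature:
  (1·δF/F)² = (1×0.0579)² = 0.00336;  (-1·δA/A)² = (-1×0.0404)² = 0.00163
δP/P = √(0.00499) = 0.0706
P = 8450 Pa, so δP = 0.0706 × 8450 = 597 Pa.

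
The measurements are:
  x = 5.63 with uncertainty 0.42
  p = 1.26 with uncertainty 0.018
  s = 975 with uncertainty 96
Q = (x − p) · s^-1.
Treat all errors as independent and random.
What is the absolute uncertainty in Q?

Let u = x − p = 4.37. δu = √(δx² + δp²) = √(0.176 + 0.000324) = 0.420, so δu/u = 0.0962.
Q is then a monomial in u, s:
δQ/Q = √((δu/u)² + (-1·δs/s)²) = √(0.00925 + 0.00969) = 0.138
Q = 0.00448, so δQ = 0.138 × 0.00448 = 0.000617.

0.000617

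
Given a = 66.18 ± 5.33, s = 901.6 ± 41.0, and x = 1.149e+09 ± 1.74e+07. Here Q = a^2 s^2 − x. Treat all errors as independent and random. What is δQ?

6.59e+08

Let p = a^2·s^2 = 3.56e+09. δp/p = √((2·δa/a)² + (2·δs/s)²) = √(0.0259 + 0.00827) = 0.185, so δp = 6.59e+08.
Q = p − x: δQ = √(δp² + δx²) = √(4.34e+17 + 3.03e+14) = 6.59e+08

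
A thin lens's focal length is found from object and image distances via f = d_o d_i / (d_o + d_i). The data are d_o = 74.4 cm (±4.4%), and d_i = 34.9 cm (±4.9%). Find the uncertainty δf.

0.860 cm

∂f/∂d_o = (d_i/(d_o+d_i))² = 0.102;  ∂f/∂d_i = (d_o/(d_o+d_i))² = 0.463
δf = √((∂f/∂d_o · δd_o)² + (∂f/∂d_i · δd_i)²) = √(0.111 + 0.628) = 0.860 cm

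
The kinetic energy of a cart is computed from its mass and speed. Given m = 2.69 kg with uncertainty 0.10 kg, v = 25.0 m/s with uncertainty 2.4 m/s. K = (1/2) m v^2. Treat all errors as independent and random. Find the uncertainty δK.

164 J

Relative error in a monomial: (δK/K)² = Σ (nᵢ · δxᵢ/xᵢ)².
  (1·δm/m)² = (1×0.0372)² = 0.00138;  (2·δv/v)² = (2×0.0960)² = 0.0369
δK/K = √(0.0382) = 0.196
K = 841 J, so δK = 0.196 × 841 = 164 J.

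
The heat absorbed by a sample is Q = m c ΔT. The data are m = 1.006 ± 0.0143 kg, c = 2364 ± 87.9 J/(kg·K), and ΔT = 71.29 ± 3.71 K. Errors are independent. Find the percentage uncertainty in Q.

6.55%

Products/powers → add relative errors in quadrature, weighted by exponent:
  (1·δm/m)² = (1×0.0142)² = 0.000202;  (1·δc/c)² = (1×0.0372)² = 0.00138;  (1·δΔT/ΔT)² = (1×0.0520)² = 0.00271
δQ/Q = √(0.00429) = 0.0655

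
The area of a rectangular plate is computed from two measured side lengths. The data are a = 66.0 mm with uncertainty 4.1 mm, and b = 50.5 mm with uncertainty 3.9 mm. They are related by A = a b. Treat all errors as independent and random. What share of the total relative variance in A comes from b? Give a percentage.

60.7%

(δA/A)² = (1·δa/a)² + (1·δb/b)²
  a term: (1×0.0621)² = 0.00386
  b term: (1×0.0772)² = 0.00596
Total = 0.00982. Share from b = 0.00596/0.00982 = 0.607.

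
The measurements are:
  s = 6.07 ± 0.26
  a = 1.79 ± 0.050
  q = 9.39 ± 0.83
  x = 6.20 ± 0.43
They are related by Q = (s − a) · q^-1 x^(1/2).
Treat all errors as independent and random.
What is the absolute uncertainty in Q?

Let u = s − a = 4.28. δu = √(δs² + δa²) = √(0.0676 + 0.00250) = 0.265, so δu/u = 0.0619.
Q is then a monomial in u, q, x:
δQ/Q = √((δu/u)² + (-1·δq/q)² + (½·δx/x)²) = √(0.00383 + 0.00781 + 0.00120) = 0.113
Q = 1.13, so δQ = 0.113 × 1.13 = 0.129.

0.129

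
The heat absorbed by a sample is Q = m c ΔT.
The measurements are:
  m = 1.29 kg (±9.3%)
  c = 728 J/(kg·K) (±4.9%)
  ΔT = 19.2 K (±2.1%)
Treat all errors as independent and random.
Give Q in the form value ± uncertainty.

Since Q is a product/quotient, work with relative uncertainties:
  (1·δm/m)² = (1×0.0930)² = 0.00865;  (1·δc/c)² = (1×0.0490)² = 0.00240;  (1·δΔT/ΔT)² = (1×0.0210)² = 0.000441
δQ/Q = √(0.0115) = 0.107
Q = 18000 J, so δQ = 0.107 × 18000 = 1930 J.

18000 ± 1930 J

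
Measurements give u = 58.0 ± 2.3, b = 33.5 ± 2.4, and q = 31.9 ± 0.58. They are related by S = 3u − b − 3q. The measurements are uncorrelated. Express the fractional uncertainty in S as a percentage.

Absolute uncertainties add in quadrature for a linear combination:
  (3·δu)² = 47.6;  (δb)² = 5.76;  (3·δq)² = 3.03
δS = √(56.4) = 7.51
S = 44.8, so δS/S = 7.51/44.8 = 0.168.

16.8%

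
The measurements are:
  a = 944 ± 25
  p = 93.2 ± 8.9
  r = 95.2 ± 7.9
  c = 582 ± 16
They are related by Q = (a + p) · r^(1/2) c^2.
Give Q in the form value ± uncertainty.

Let u = a + p = 1040. δu = √(δa² + δp²) = √(625 + 79.2) = 26.5, so δu/u = 0.0256.
Q is then a monomial in u, r, c:
δQ/Q = √((δu/u)² + (½·δr/r)² + (2·δc/c)²) = √(0.000655 + 0.00172 + 0.00302) = 0.0735
Q = 3.43e+09, so δQ = 0.0735 × 3.43e+09 = 2.52e+08.

(3.43 ± 0.252) × 10^9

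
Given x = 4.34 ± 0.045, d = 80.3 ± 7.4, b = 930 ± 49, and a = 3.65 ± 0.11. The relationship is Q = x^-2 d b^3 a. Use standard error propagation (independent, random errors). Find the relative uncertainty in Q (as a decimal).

For a monomial Q ∝ x^-2, d, b^3, a, fractional errors add in quadrature:
  (-2·δx/x)² = (-2×0.0104)² = 0.000430;  (1·δd/d)² = (1×0.0922)² = 0.00849;  (3·δb/b)² = (3×0.0527)² = 0.0250;  (1·δa/a)² = (1×0.0301)² = 0.000908
δQ/Q = √(0.0348) = 0.187

0.187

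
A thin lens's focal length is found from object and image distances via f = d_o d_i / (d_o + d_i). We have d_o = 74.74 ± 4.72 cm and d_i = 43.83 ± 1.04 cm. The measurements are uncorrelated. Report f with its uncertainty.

27.63 ± 0.766 cm

∂f/∂d_o = (d_i/(d_o+d_i))² = 0.137;  ∂f/∂d_i = (d_o/(d_o+d_i))² = 0.397
δf = √((∂f/∂d_o · δd_o)² + (∂f/∂d_i · δd_i)²) = √(0.416 + 0.171) = 0.766 cm
f = 27.63 cm.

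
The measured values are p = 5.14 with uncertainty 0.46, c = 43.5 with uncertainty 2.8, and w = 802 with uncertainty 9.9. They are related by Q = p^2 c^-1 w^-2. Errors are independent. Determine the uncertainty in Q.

For a monomial Q ∝ p^2, c^-1, w^-2, fractional errors add in quadrature:
  (2·δp/p)² = (2×0.0895)² = 0.0320;  (-1·δc/c)² = (-1×0.0644)² = 0.00414;  (-2·δw/w)² = (-2×0.0123)² = 0.000610
δQ/Q = √(0.0368) = 0.192
Q = 9.44e-07, so δQ = 0.192 × 9.44e-07 = 1.81e-07.

1.81e-07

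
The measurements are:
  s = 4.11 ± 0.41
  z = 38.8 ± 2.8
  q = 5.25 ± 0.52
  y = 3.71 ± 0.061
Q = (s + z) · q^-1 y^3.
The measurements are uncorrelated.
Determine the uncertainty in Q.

53.8

Let u = s + z = 42.9. δu = √(δs² + δz²) = √(0.168 + 7.84) = 2.83, so δu/u = 0.0659.
Q is then a monomial in u, q, y:
δQ/Q = √((δu/u)² + (-1·δq/q)² + (3·δy/y)²) = √(0.00435 + 0.00981 + 0.00243) = 0.129
Q = 417, so δQ = 0.129 × 417 = 53.8.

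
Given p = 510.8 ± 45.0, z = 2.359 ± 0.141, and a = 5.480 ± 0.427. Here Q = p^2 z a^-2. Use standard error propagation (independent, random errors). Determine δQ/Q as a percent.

Since Q is a product/quotient, work with relative uncertainties:
  (2·δp/p)² = (2×0.0881)² = 0.0310;  (1·δz/z)² = (1×0.0598)² = 0.00357;  (-2·δa/a)² = (-2×0.0779)² = 0.0243
δQ/Q = √(0.0589) = 0.243

24.3%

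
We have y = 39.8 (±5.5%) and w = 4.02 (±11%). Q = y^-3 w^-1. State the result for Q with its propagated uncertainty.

(3.95 ± 0.782) × 10^-6

Products/powers → add relative errors in quadrature, weighted by exponent:
  (-3·δy/y)² = (-3×0.0550)² = 0.0272;  (-1·δw/w)² = (-1×0.110)² = 0.0121
δQ/Q = √(0.0393) = 0.198
Q = 3.95e-06, so δQ = 0.198 × 3.95e-06 = 7.82e-07.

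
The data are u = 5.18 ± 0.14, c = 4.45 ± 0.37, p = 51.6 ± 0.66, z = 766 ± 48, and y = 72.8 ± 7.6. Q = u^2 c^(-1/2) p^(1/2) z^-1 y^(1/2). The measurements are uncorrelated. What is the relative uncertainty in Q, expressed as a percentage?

Products/powers → add relative errors in quadrature, weighted by exponent:
  (2·δu/u)² = (2×0.0270)² = 0.00292;  (−½·δc/c)² = (-0.5×0.0831)² = 0.00173;  (½·δp/p)² = (0.5×0.0128)² = 4.09e-05;  (-1·δz/z)² = (-1×0.0627)² = 0.00393;  (½·δy/y)² = (0.5×0.104)² = 0.00272
δQ/Q = √(0.0113) = 0.107

10.7%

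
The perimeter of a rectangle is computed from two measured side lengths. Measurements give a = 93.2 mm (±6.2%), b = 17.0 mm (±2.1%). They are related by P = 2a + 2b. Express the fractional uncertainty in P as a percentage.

Absolute uncertainties add in quadrature for a linear combination:
  (2·δa)² = 134;  (2·δb)² = 0.510
δP = √(134) = 11.6 mm
P = 220 mm, so δP/P = 11.6/220 = 0.0525.

5.25%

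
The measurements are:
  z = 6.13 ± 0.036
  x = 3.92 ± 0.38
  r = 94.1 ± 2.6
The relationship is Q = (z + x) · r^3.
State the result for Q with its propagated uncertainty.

(8.37 ± 0.764) × 10^6

Let u = z + x = 10.1. δu = √(δz² + δx²) = √(0.00130 + 0.144) = 0.382, so δu/u = 0.0380.
Q is then a monomial in u, r:
δQ/Q = √((δu/u)² + (3·δr/r)²) = √(0.00144 + 0.00687) = 0.0912
Q = 8.37e+06, so δQ = 0.0912 × 8.37e+06 = 7.64e+05.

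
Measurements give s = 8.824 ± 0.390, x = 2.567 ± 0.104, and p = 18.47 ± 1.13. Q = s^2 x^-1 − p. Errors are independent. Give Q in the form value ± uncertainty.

Let w = s^2·x^-1 = 30.33. δw/w = √((2·δs/s)² + (-1·δx/x)²) = √(0.00781 + 0.00164) = 0.0972, so δw = 2.95.
Q = w − p: δQ = √(δw² + δp²) = √(8.70 + 1.28) = 3.16
Q = 11.86.

11.86 ± 3.16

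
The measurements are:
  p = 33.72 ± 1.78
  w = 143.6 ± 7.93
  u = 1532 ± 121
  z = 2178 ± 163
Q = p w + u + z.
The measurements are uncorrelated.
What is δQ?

Let h = p·w = 4842. δh/h = √((1·δp/p)² + (1·δw/w)²) = √(0.00279 + 0.00305) = 0.0764, so δh = 370.
Q = h + u + z: δQ = √(δh² + δu² + δz²) = √(1.37e+05 + 14600 + 26600) = 422

422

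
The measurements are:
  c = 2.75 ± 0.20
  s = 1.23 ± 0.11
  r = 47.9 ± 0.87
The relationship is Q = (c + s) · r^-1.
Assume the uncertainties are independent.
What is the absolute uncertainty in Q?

0.00500

Let u = c + s = 3.98. δu = √(δc² + δs²) = √(0.0400 + 0.0121) = 0.228, so δu/u = 0.0574.
Q is then a monomial in u, r:
δQ/Q = √((δu/u)² + (-1·δr/r)²) = √(0.00329 + 0.000330) = 0.0602
Q = 0.0831, so δQ = 0.0602 × 0.0831 = 0.00500.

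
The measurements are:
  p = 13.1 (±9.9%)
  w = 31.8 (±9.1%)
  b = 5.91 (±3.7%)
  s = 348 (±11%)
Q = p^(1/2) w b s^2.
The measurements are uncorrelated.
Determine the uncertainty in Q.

2.03e+07

Relative error in a monomial: (δQ/Q)² = Σ (nᵢ · δxᵢ/xᵢ)².
  (½·δp/p)² = (0.5×0.0990)² = 0.00245;  (1·δw/w)² = (1×0.0910)² = 0.00828;  (1·δb/b)² = (1×0.0370)² = 0.00137;  (2·δs/s)² = (2×0.110)² = 0.0484
δQ/Q = √(0.0605) = 0.246
Q = 8.24e+07, so δQ = 0.246 × 8.24e+07 = 2.03e+07.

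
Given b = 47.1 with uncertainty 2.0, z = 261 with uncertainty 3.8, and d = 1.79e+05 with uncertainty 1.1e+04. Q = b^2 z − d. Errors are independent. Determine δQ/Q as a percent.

12.8%

Let p = b^2·z = 5.79e+05. δp/p = √((2·δb/b)² + (1·δz/z)²) = √(0.00721 + 0.000212) = 0.0862, so δp = 49900.
Q = p − d: δQ = √(δp² + δd²) = √(2.49e+09 + 1.21e+08) = 51100
Q = 4e+05, so δQ/Q = 51100/4e+05 = 0.128.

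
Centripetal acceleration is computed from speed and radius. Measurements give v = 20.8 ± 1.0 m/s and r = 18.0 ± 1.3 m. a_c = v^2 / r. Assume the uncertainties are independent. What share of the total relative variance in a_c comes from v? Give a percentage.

(δa_c/a_c)² = (2·δv/v)² + (-1·δr/r)²
  v term: (2×0.0481)² = 0.00925
  r term: (-1×0.0722)² = 0.00522
Total = 0.0145. Share from v = 0.00925/0.0145 = 0.639.

63.9%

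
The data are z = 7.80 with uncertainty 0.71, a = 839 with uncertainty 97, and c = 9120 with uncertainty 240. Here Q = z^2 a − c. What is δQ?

Let p = z^2·a = 51000. δp/p = √((2·δz/z)² + (1·δa/a)²) = √(0.0331 + 0.0134) = 0.216, so δp = 11000.
Q = p − c: δQ = √(δp² + δc²) = √(1.21e+08 + 57600) = 11000

11000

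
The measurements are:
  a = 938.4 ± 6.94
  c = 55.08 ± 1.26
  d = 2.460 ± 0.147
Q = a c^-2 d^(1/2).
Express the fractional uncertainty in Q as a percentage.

5.51%

Q is a product of powers, so relative uncertainties combine in quadrature:
  (1·δa/a)² = (1×0.00740)² = 5.47e-05;  (-2·δc/c)² = (-2×0.0229)² = 0.00209;  (½·δd/d)² = (0.5×0.0598)² = 0.000893
δQ/Q = √(0.00304) = 0.0551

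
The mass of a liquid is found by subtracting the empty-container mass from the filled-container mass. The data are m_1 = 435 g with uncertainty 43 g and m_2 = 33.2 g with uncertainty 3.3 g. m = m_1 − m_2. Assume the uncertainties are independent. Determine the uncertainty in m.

43.1 g

Each term contributes (cᵢ δxᵢ)² to (δm)²:
  (δm_1)² = 1850;  (δm_2)² = 10.9
δm = √(1860) = 43.1 g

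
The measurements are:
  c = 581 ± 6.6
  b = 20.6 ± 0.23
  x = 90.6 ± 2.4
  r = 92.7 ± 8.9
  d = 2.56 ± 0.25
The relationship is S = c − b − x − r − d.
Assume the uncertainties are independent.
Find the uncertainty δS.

Absolute uncertainties add in quadrature for a linear combination:
  (δc)² = 43.6;  (δb)² = 0.0529;  (δx)² = 5.76;  (δr)² = 79.2;  (δd)² = 0.0625
δS = √(129) = 11.3

11.3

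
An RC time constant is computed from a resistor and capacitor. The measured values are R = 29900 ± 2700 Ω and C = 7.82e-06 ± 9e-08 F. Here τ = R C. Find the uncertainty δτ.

Relative error in a monomial: (δτ/τ)² = Σ (nᵢ · δxᵢ/xᵢ)².
  (1·δR/R)² = (1×0.0903)² = 0.00815;  (1·δC/C)² = (1×0.0115)² = 0.000132
δτ/τ = √(0.00829) = 0.0910
τ = 0.234 s, so δτ = 0.0910 × 0.234 = 0.0213 s.

0.0213 s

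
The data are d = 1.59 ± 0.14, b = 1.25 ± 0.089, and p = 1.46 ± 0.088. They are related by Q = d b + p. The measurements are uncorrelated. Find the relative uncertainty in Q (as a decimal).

Let w = d·b = 1.99. δw/w = √((1·δd/d)² + (1·δb/b)²) = √(0.00775 + 0.00507) = 0.113, so δw = 0.225.
Q = w + p: δQ = √(δw² + δp²) = √(0.0507 + 0.00774) = 0.242
Q = 3.45, so δQ/Q = 0.242/3.45 = 0.0701.

0.0701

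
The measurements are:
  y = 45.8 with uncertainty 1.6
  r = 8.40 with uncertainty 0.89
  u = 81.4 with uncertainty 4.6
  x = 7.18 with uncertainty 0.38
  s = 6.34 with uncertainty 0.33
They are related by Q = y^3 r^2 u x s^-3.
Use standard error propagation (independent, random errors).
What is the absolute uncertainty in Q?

For a monomial Q ∝ y^3, r^2, u, x, s^-3, fractional errors add in quadrature:
  (3·δy/y)² = (3×0.0349)² = 0.0110;  (2·δr/r)² = (2×0.106)² = 0.0449;  (1·δu/u)² = (1×0.0565)² = 0.00319;  (1·δx/x)² = (1×0.0529)² = 0.00280;  (-3·δs/s)² = (-3×0.0521)² = 0.0244
δQ/Q = √(0.0863) = 0.294
Q = 1.55e+07, so δQ = 0.294 × 1.55e+07 = 4.57e+06.

4.57e+06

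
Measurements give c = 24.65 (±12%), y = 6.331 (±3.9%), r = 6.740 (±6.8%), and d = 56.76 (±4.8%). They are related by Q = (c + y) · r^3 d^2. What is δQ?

Let u = c + y = 30.98. δu = √(δc² + δy²) = √(8.75 + 0.0610) = 2.97, so δu/u = 0.0958.
Q is then a monomial in u, r, d:
δQ/Q = √((δu/u)² + (3·δr/r)² + (2·δd/d)²) = √(0.00918 + 0.0416 + 0.00922) = 0.245
Q = 3.056e+07, so δQ = 0.245 × 3.056e+07 = 7.49e+06.

7.49e+06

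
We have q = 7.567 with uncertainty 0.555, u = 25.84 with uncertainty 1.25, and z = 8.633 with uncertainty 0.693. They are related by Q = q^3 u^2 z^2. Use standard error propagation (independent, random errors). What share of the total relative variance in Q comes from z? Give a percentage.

(δQ/Q)² = (3·δq/q)² + (2·δu/u)² + (2·δz/z)²
  q term: (3×0.0733)² = 0.0484
  u term: (2×0.0484)² = 0.00936
  z term: (2×0.0803)² = 0.0258
Total = 0.0836. Share from z = 0.0258/0.0836 = 0.308.

30.8%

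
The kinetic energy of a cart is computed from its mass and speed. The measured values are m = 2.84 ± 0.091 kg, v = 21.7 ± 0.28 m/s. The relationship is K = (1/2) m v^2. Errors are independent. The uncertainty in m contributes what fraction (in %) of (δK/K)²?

60.7%

(δK/K)² = (1·δm/m)² + (2·δv/v)²
  m term: (1×0.0320)² = 0.00103
  v term: (2×0.0129)² = 0.000666
Total = 0.00169. Share from m = 0.00103/0.00169 = 0.607.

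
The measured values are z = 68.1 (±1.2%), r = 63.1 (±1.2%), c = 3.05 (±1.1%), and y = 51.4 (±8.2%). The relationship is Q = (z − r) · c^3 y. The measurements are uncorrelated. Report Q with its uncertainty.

7290 ± 1750

Let u = z − r = 5.00. δu = √(δz² + δr²) = √(0.668 + 0.573) = 1.11, so δu/u = 0.223.
Q is then a monomial in u, c, y:
δQ/Q = √((δu/u)² + (3·δc/c)² + (1·δy/y)²) = √(0.0496 + 0.00109 + 0.00672) = 0.240
Q = 7290, so δQ = 0.240 × 7290 = 1750.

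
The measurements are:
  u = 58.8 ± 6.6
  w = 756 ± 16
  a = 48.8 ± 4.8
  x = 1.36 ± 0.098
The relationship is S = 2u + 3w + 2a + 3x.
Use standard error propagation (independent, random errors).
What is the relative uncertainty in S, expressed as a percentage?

S is a linear combination, so absolute uncertainties add in quadrature:
  (2·δu)² = 174;  (3·δw)² = 2300;  (2·δa)² = 92.2;  (3·δx)² = 0.0864
δS = √(2570) = 50.7
S = 2490, so δS/S = 50.7/2490 = 0.0204.

2.04%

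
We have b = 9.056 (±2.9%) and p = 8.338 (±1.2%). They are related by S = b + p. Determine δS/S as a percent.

Absolute uncertainties add in quadrature for a linear combination:
  (δb)² = 0.0690;  (δp)² = 0.0100
δS = √(0.0790) = 0.281
S = 17.39, so δS/S = 0.281/17.39 = 0.0162.

1.62%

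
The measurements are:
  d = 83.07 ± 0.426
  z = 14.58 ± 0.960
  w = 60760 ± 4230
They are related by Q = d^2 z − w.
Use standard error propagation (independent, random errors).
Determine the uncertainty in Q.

7930

Let p = d^2·z = 100600. δp/p = √((2·δd/d)² + (1·δz/z)²) = √(0.000105 + 0.00434) = 0.0666, so δp = 6700.
Q = p − w: δQ = √(δp² + δw²) = √(4.5e+07 + 1.79e+07) = 7930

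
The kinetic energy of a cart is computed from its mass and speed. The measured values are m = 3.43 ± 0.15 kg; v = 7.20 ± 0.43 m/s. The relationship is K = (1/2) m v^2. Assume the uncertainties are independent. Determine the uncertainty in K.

Relative error in a monomial: (δK/K)² = Σ (nᵢ · δxᵢ/xᵢ)².
  (1·δm/m)² = (1×0.0437)² = 0.00191;  (2·δv/v)² = (2×0.0597)² = 0.0143
δK/K = √(0.0162) = 0.127
K = 88.9 J, so δK = 0.127 × 88.9 = 11.3 J.

11.3 J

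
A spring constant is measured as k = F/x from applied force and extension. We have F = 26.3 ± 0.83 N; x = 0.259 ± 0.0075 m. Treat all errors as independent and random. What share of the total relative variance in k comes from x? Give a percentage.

45.7%

(δk/k)² = (1·δF/F)² + (-1·δx/x)²
  F term: (1×0.0316)² = 0.000996
  x term: (-1×0.0290)² = 0.000839
Total = 0.00183. Share from x = 0.000839/0.00183 = 0.457.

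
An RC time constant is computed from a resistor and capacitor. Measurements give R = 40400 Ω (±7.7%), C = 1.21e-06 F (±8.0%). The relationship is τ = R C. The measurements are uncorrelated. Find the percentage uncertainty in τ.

11.1%

Since τ is a product/quotient, work with relative uncertainties:
  (1·δR/R)² = (1×0.0770)² = 0.00593;  (1·δC/C)² = (1×0.0800)² = 0.00640
δτ/τ = √(0.0123) = 0.111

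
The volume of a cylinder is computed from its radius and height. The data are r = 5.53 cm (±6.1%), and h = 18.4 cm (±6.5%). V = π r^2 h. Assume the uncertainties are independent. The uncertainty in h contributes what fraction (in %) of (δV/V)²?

22.1%

(δV/V)² = (2·δr/r)² + (1·δh/h)²
  r term: (2×0.0610)² = 0.0149
  h term: (1×0.0650)² = 0.00423
Total = 0.0191. Share from h = 0.00423/0.0191 = 0.221.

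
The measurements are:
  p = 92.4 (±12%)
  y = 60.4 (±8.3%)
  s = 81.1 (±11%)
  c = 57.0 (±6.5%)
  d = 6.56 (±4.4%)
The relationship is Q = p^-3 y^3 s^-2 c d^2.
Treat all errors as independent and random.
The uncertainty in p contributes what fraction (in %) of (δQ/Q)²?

51.4%

(δQ/Q)² = (-3·δp/p)² + (3·δy/y)² + (-2·δs/s)² + (1·δc/c)² + (2·δd/d)²
  p term: (-3×0.120)² = 0.130
  y term: (3×0.0830)² = 0.0620
  s term: (-2×0.110)² = 0.0484
  c term: (1×0.0650)² = 0.00423
  d term: (2×0.0440)² = 0.00774
Total = 0.252. Share from p = 0.130/0.252 = 0.514.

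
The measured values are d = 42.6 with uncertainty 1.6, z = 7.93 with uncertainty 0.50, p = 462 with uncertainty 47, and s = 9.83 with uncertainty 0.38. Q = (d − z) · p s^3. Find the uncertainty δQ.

Let u = d − z = 34.7. δu = √(δd² + δz²) = √(2.56 + 0.250) = 1.68, so δu/u = 0.0484.
Q is then a monomial in u, p, s:
δQ/Q = √((δu/u)² + (1·δp/p)² + (3·δs/s)²) = √(0.00234 + 0.0103 + 0.0134) = 0.162
Q = 1.52e+07, so δQ = 0.162 × 1.52e+07 = 2.46e+06.

2.46e+06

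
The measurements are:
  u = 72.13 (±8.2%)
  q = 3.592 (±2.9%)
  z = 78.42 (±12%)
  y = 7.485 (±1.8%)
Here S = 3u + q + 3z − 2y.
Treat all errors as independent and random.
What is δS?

33.3

Sums and differences: (δS)² = Σ (cᵢ δxᵢ)².
  (3·δu)² = 315;  (δq)² = 0.0109;  (3·δz)² = 797;  (2·δy)² = 0.0726
δS = √(1110) = 33.3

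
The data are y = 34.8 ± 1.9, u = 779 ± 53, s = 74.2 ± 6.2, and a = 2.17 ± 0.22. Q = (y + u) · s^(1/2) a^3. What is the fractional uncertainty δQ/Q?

Let w = y + u = 814. δw = √(δy² + δu²) = √(3.61 + 2810) = 53.0, so δw/w = 0.0652.
Q is then a monomial in w, s, a:
δQ/Q = √((δw/w)² + (½·δs/s)² + (3·δa/a)²) = √(0.00425 + 0.00175 + 0.0925) = 0.314

0.314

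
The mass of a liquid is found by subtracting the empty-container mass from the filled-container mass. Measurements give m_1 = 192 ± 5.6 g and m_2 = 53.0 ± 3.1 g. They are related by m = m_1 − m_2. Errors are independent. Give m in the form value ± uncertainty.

For a sum/difference, combine absolute errors in quadrature:
  (δm_1)² = 31.4;  (δm_2)² = 9.61
δm = √(41.0) = 6.40 g
m = 139 g.

139 ± 6.40 g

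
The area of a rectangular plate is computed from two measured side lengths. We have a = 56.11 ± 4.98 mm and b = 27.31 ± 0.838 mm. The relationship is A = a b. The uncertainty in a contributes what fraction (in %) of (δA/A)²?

89.3%

(δA/A)² = (1·δa/a)² + (1·δb/b)²
  a term: (1×0.0888)² = 0.00788
  b term: (1×0.0307)² = 0.000942
Total = 0.00882. Share from a = 0.00788/0.00882 = 0.893.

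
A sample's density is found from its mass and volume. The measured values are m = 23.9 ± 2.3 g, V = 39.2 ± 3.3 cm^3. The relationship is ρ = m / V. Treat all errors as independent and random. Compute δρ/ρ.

0.128

Relative error in a monomial: (δρ/ρ)² = Σ (nᵢ · δxᵢ/xᵢ)².
  (1·δm/m)² = (1×0.0962)² = 0.00926;  (-1·δV/V)² = (-1×0.0842)² = 0.00709
δρ/ρ = √(0.0163) = 0.128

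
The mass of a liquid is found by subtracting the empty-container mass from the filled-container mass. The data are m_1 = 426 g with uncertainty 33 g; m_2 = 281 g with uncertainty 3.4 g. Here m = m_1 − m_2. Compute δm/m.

0.229

For a sum/difference, combine absolute errors in quadrature:
  (δm_1)² = 1090;  (δm_2)² = 11.6
δm = √(1100) = 33.2 g
m = 145 g, so δm/m = 33.2/145 = 0.229.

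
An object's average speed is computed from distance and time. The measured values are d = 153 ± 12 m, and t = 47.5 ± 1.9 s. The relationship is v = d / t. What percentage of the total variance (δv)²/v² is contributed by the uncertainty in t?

(δv/v)² = (1·δd/d)² + (-1·δt/t)²
  d term: (1×0.0784)² = 0.00615
  t term: (-1×0.0400)² = 0.00160
Total = 0.00775. Share from t = 0.00160/0.00775 = 0.206.

20.6%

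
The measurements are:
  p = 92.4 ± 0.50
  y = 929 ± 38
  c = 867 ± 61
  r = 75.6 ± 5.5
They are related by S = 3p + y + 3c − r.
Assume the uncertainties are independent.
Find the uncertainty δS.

Sums and differences: (δS)² = Σ (cᵢ δxᵢ)².
  (3·δp)² = 2.25;  (δy)² = 1440;  (3·δc)² = 33500;  (δr)² = 30.2
δS = √(35000) = 187

187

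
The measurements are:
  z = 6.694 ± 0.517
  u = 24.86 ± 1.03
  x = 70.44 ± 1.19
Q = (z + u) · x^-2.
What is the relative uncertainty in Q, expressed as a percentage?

Let w = z + u = 31.55. δw = √(δz² + δu²) = √(0.267 + 1.06) = 1.15, so δw/w = 0.0365.
Q is then a monomial in w, x:
δQ/Q = √((δw/w)² + (-2·δx/x)²) = √(0.00133 + 0.00114) = 0.0498

4.98%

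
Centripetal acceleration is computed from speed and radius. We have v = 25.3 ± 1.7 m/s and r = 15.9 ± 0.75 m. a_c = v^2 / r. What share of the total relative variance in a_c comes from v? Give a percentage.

89.0%

(δa_c/a_c)² = (2·δv/v)² + (-1·δr/r)²
  v term: (2×0.0672)² = 0.0181
  r term: (-1×0.0472)² = 0.00222
Total = 0.0203. Share from v = 0.0181/0.0203 = 0.890.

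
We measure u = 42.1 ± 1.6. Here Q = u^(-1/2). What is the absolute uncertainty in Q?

0.00293

Q ∝ u^(-1/2), so δQ/Q = |−½| · δu/u = 0.5 × 0.0380 = 0.0190.
Q = 0.154, so δQ = 0.0190 × 0.154 = 0.00293.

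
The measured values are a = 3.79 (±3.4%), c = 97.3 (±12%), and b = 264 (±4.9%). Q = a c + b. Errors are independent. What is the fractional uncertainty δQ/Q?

Let p = a·c = 369. δp/p = √((1·δa/a)² + (1·δc/c)²) = √(0.00116 + 0.0144) = 0.125, so δp = 46.0.
Q = p + b: δQ = √(δp² + δb²) = √(2120 + 167) = 47.8
Q = 633, so δQ/Q = 47.8/633 = 0.0755.

0.0755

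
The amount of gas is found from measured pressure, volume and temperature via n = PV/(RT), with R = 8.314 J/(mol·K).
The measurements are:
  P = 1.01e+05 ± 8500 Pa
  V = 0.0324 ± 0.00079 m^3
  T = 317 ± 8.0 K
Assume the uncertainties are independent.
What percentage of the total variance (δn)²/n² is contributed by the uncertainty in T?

7.66%

(δn/n)² = (1·δP/P)² + (1·δV/V)² + (-1·δT/T)²
  P term: (1×0.0842)² = 0.00708
  V term: (1×0.0244)² = 0.000595
  T term: (-1×0.0252)² = 0.000637
Total = 0.00831. Share from T = 0.000637/0.00831 = 0.0766.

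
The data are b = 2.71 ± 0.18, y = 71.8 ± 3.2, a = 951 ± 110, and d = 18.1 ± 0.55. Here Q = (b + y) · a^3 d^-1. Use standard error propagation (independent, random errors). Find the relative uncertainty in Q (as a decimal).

0.351

Let u = b + y = 74.5. δu = √(δb² + δy²) = √(0.0324 + 10.2) = 3.21, so δu/u = 0.0430.
Q is then a monomial in u, a, d:
δQ/Q = √((δu/u)² + (3·δa/a)² + (-1·δd/d)²) = √(0.00185 + 0.120 + 0.000923) = 0.351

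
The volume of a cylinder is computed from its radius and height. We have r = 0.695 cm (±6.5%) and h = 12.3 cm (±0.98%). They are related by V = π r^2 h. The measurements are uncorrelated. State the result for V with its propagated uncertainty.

18.7 ± 2.43 cm^3

Since V is a product/quotient, work with relative uncertainties:
  (2·δr/r)² = (2×0.0650)² = 0.0169;  (1·δh/h)² = (1×0.00980)² = 9.6e-05
δV/V = √(0.0170) = 0.130
V = 18.7 cm^3, so δV = 0.130 × 18.7 = 2.43 cm^3.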